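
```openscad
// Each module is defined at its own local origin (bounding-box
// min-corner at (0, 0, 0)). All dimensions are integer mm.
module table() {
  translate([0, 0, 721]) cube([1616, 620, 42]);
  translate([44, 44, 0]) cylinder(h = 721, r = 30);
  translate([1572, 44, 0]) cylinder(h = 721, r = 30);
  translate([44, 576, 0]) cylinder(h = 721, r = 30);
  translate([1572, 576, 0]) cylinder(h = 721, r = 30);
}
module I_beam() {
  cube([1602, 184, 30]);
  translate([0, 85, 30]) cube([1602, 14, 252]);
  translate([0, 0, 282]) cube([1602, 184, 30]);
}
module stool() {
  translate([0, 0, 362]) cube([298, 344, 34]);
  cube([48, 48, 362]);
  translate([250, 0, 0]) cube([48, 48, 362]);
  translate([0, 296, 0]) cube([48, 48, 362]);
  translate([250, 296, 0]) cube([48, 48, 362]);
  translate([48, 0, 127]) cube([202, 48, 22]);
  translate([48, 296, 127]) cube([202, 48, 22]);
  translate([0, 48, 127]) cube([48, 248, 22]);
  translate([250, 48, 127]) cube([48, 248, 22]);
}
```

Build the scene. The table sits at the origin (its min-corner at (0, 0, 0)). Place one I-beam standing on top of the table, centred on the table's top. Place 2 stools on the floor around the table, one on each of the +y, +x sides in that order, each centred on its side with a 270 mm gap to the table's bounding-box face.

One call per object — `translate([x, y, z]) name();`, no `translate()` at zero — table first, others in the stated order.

table();
translate([7, 218, 763]) I_beam();
translate([659, 890, 0]) stool();
translate([1886, 138, 0]) stool();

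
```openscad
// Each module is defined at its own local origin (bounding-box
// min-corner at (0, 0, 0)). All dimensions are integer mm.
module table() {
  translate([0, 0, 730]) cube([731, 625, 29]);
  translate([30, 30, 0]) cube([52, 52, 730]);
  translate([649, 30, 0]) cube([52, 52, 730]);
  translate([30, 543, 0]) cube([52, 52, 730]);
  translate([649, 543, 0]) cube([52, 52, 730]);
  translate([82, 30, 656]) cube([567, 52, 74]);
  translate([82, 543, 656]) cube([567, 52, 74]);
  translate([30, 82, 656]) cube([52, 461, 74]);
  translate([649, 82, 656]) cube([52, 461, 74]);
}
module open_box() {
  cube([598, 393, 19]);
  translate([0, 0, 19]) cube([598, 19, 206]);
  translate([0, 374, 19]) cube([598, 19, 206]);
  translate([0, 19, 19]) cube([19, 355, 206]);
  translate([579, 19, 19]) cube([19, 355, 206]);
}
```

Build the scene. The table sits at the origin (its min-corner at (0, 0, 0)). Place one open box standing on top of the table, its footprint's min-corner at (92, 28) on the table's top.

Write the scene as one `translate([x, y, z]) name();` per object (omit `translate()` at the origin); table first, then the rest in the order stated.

table();
translate([92, 28, 759]) open_box();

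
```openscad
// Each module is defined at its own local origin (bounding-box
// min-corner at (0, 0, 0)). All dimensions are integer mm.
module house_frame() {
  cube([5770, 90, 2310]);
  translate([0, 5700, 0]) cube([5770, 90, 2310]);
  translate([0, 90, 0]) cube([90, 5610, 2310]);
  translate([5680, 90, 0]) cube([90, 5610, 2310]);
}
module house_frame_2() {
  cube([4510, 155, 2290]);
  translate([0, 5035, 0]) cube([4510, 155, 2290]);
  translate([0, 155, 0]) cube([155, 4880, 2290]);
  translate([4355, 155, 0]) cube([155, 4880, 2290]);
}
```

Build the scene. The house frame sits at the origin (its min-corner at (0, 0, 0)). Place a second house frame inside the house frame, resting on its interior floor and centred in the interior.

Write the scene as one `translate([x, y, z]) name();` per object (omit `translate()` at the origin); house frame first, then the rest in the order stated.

house_frame();
translate([630, 300, 0]) house_frame_2();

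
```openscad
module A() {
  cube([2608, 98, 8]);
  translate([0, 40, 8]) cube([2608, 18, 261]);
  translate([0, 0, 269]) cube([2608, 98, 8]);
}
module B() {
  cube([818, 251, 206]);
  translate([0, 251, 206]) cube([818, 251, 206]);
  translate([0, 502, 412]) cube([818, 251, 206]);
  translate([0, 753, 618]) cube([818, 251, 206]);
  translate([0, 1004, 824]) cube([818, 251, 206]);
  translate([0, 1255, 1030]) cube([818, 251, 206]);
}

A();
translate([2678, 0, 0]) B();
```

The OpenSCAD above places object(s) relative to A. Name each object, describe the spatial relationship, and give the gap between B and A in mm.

The staircase's nearest face is 70 mm from the I-beam's +x face.

A is an I-beam. B is a staircase. The staircase is on the floor beside the I-beam on its +x side. The gap between the staircase and the I-beam is 70 mm.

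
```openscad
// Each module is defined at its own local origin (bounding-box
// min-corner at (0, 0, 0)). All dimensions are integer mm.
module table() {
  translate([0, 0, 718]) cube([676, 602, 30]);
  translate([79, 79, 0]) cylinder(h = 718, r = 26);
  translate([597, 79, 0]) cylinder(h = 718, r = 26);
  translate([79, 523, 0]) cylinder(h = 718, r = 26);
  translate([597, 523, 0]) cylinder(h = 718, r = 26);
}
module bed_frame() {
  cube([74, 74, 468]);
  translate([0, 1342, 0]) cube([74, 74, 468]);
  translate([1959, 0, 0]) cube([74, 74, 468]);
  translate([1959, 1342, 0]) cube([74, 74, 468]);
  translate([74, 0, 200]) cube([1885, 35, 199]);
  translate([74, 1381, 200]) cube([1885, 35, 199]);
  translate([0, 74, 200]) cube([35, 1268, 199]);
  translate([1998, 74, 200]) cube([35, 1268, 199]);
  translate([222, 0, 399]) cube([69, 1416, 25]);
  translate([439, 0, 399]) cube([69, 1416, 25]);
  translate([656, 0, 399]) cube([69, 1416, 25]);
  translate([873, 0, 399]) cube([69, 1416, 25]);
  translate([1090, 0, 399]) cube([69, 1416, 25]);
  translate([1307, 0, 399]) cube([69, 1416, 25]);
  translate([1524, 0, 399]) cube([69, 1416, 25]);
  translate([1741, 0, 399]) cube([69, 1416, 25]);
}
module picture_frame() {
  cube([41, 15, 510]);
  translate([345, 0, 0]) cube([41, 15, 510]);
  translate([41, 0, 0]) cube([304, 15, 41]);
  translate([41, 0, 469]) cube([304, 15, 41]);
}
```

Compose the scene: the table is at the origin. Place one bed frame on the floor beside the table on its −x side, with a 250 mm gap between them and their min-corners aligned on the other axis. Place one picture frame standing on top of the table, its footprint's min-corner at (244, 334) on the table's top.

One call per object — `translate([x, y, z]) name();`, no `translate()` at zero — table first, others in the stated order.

table();
translate([-2283, 0, 0]) bed_frame();
translate([244, 334, 748]) picture_frame();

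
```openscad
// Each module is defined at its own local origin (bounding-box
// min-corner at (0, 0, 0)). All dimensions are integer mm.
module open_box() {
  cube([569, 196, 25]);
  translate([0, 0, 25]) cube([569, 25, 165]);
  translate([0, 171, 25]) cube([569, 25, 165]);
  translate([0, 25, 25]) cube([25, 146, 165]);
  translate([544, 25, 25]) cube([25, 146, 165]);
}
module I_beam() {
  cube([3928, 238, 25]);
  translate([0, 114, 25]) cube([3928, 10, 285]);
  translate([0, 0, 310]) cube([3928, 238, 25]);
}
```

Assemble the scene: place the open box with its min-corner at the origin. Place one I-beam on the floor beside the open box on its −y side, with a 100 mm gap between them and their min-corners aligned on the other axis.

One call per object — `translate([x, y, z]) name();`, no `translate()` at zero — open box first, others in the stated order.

open_box();
translate([0, -338, 0]) I_beam();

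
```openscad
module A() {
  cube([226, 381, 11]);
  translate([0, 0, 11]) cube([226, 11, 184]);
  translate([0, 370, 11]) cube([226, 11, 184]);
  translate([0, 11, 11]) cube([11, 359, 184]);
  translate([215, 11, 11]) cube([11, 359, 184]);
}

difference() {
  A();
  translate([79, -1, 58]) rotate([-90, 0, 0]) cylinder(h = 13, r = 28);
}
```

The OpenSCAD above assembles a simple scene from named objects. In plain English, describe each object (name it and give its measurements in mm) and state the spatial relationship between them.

A is an open-topped rectangular box: outside dimensions 226×381×195 mm, with a uniform wall and base thickness of 11 mm. The base is a full 226×381 slab on the floor; four walls sit on top of the base. The front and back walls (the −y and +y sides) span the full width; the two side walls fit between them.

The open box has a circular hole of radius 28 mm through its front wall, centred at (x = 79, z = 58).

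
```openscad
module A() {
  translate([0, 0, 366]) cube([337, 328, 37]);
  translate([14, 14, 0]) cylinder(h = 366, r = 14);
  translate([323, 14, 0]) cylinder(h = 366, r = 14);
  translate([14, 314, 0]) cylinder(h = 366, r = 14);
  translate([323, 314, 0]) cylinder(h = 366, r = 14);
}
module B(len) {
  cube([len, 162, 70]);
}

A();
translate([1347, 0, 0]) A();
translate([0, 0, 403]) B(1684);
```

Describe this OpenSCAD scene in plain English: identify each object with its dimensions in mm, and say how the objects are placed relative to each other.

A is a simple wooden stool: a rectangular seat 337 mm (x) by 328 mm (y), 37 mm thick, top face at z = 403 mm, on four round legs, each 28 mm in diameter. The legs rest on z = 0, each leg's axis is inset half a diameter from the nearest pair of seat edges (so the leg's bounding box is flush with the corner).

B is a rectangular beam 1684 mm long (x), 162 mm deep (y), 70 mm thick (z).

The beam spans the tops of two stools placed 1010 mm apart, resting at z = 403 mm.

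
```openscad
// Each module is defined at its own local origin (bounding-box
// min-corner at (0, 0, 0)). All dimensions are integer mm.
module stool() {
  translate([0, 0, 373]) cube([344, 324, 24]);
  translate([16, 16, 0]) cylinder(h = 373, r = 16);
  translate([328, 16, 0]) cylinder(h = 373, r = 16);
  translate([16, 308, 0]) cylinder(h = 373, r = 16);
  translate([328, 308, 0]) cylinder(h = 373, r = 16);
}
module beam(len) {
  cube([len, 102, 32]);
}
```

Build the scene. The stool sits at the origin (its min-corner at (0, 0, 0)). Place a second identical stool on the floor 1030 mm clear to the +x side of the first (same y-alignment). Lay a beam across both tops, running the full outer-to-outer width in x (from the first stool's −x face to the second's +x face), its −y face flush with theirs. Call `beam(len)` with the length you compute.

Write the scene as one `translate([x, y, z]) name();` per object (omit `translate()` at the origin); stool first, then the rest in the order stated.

stool();
translate([1374, 0, 0]) stool();
translate([0, 0, 397]) beam(1718);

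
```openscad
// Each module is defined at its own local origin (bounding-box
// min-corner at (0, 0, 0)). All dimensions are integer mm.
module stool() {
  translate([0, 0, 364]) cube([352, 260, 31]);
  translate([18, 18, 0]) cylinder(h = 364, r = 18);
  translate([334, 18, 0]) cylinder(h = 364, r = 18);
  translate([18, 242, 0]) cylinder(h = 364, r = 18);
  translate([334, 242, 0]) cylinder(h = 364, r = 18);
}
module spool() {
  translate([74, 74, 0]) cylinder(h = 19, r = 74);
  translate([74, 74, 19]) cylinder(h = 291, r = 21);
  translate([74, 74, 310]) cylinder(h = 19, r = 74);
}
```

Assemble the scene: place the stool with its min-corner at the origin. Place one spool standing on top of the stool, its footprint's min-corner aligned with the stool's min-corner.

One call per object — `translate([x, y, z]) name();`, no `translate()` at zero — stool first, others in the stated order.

stool();
translate([0, 0, 395]) spool();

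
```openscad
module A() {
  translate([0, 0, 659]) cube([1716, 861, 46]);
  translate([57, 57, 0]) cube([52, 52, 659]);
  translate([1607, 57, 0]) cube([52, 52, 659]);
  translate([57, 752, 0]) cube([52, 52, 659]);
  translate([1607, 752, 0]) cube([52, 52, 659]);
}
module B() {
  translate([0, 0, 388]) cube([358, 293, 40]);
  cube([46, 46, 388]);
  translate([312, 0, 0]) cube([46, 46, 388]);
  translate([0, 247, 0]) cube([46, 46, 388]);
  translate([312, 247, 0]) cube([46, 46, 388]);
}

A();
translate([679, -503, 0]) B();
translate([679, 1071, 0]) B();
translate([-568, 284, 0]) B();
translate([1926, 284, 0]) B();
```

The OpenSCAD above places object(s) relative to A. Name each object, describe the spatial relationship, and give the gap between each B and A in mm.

A is a table. B is a stool. Four stools sit around the table at the −y, +y, −x, +x sides. The gap between each stool and the table is 210 mm.

Each stool's nearest face is 210 mm from the table's bounding box.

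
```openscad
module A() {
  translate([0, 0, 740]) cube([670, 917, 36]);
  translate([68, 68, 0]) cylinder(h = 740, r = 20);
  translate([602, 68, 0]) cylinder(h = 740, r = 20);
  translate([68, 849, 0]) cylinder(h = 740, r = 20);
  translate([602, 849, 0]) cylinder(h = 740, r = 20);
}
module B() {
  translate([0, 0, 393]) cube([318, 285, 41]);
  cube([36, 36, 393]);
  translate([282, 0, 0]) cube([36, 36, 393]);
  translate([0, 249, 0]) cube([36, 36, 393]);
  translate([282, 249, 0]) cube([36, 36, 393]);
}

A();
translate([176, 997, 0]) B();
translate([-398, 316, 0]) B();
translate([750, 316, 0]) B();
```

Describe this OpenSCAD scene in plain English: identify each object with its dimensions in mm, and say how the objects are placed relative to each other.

A is a table with a 670×917 mm rectangular top, 36 mm thick, top surface at z = 776 mm, supported by four round legs of 40 mm diameter, each leg's bounding box inset 48 mm from the nearest pair of top edges, running from the floor.

B is a simple wooden stool: a rectangular seat 318 mm (x) by 285 mm (y), 41 mm thick, top face at z = 434 mm, on four square legs, each 36×36 mm in cross-section. The legs rest on z = 0, each flush with a corner of the seat.

Three stools sit around the table at the +y, −x, +x sides.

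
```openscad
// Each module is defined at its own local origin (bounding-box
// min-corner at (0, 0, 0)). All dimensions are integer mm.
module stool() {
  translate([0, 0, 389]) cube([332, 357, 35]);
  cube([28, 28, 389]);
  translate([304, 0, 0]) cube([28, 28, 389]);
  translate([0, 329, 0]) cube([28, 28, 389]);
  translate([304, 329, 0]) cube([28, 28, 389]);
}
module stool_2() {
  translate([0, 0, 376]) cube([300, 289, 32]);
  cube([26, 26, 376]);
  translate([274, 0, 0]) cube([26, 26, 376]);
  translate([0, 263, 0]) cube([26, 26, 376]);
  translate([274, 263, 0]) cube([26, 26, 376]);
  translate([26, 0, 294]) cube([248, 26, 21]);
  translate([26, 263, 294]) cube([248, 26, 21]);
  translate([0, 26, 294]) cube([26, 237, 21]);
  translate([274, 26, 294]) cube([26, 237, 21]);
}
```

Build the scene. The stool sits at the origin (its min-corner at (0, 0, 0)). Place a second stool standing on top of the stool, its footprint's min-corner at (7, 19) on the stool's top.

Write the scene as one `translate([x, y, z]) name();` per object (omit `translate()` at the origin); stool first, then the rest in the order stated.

stool();
translate([7, 19, 424]) stool_2();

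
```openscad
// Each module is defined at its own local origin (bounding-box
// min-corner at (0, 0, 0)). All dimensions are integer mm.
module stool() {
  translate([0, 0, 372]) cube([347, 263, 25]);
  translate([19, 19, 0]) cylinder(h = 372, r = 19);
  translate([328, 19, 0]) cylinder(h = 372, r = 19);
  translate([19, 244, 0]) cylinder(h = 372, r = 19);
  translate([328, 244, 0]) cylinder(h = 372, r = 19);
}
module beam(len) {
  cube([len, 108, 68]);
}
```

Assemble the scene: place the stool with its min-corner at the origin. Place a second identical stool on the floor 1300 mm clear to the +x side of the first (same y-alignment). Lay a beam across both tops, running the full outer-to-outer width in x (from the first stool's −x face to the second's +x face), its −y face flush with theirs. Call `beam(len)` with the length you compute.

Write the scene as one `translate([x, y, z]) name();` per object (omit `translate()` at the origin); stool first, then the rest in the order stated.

stool();
translate([1647, 0, 0]) stool();
translate([0, 0, 397]) beam(1994);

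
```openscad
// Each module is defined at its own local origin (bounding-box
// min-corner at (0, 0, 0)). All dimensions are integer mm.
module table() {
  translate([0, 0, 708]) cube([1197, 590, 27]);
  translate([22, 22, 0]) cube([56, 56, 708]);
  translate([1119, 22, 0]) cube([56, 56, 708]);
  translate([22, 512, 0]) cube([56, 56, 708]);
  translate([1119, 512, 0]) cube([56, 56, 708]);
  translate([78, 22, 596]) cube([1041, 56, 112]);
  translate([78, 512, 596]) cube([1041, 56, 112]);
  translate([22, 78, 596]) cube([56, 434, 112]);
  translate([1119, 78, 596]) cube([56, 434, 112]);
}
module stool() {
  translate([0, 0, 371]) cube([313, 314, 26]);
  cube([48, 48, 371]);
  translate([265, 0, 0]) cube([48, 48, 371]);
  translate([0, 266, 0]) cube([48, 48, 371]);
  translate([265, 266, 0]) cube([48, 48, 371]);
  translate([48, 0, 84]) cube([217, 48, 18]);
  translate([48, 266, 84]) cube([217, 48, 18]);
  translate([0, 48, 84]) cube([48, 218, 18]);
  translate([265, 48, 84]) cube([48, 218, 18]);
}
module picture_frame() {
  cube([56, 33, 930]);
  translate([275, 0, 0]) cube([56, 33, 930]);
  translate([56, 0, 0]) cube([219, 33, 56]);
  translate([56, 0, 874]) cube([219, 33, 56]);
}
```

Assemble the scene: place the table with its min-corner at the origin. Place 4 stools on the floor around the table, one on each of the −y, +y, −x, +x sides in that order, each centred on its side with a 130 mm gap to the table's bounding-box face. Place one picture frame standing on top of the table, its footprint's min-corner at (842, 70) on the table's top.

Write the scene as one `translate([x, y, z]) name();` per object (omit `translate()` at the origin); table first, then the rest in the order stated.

table();
translate([442, -444, 0]) stool();
translate([442, 720, 0]) stool();
translate([-443, 138, 0]) stool();
translate([1327, 138, 0]) stool();
translate([842, 70, 735]) picture_frame();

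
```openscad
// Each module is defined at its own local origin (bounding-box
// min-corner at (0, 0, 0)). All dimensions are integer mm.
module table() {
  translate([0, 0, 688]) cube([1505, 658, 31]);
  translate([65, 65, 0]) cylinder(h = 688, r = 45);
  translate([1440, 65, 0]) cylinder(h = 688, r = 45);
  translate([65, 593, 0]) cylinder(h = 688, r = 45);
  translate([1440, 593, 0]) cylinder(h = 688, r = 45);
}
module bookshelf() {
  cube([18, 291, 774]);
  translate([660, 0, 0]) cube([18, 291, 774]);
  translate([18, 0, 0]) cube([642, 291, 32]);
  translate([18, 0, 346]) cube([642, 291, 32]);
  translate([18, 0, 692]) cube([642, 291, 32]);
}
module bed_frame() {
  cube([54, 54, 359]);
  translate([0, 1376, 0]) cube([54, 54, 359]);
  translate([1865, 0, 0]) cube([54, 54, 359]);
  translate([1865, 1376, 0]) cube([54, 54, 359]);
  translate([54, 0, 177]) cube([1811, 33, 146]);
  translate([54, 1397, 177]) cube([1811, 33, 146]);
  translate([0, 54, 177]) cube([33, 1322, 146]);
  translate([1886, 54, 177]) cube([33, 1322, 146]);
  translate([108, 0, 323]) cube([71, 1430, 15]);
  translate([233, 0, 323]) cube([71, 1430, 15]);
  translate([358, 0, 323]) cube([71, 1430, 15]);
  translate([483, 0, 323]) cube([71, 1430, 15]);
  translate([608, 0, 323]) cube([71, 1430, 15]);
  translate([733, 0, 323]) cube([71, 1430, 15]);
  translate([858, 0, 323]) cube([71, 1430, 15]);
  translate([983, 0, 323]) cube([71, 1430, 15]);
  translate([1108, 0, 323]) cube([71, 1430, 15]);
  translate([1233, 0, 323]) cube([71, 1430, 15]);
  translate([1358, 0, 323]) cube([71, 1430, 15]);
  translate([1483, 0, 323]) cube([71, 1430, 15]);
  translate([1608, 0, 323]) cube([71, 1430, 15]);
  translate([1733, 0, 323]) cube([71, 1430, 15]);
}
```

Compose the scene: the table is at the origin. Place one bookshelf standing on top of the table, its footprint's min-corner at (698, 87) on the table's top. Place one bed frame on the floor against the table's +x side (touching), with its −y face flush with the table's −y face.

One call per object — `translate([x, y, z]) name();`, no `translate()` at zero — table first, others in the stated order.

table();
translate([698, 87, 719]) bookshelf();
translate([1505, 0, 0]) bed_frame();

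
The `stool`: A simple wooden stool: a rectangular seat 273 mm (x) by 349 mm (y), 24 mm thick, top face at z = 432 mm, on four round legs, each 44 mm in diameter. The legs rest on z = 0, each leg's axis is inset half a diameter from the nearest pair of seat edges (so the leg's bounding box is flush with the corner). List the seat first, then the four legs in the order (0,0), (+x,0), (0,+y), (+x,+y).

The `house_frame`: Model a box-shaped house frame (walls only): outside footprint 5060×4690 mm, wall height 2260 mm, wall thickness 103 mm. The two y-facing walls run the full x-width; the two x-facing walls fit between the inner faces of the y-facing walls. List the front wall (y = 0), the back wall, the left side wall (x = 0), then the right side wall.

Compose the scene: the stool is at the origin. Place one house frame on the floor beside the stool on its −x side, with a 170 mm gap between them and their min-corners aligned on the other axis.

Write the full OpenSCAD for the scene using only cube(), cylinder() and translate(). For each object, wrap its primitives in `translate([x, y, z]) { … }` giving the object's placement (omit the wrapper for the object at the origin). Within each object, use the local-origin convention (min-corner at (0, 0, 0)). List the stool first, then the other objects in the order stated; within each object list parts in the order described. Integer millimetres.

translate([0, 0, 408]) cube([273, 349, 24]);
translate([22, 22, 0]) cylinder(h = 408, r = 22);
translate([251, 22, 0]) cylinder(h = 408, r = 22);
translate([22, 327, 0]) cylinder(h = 408, r = 22);
translate([251, 327, 0]) cylinder(h = 408, r = 22);
translate([-5230, 0, 0]) {
  cube([5060, 103, 2260]);
  translate([0, 4587, 0]) cube([5060, 103, 2260]);
  translate([0, 103, 0]) cube([103, 4484, 2260]);
  translate([4957, 103, 0]) cube([103, 4484, 2260]);
}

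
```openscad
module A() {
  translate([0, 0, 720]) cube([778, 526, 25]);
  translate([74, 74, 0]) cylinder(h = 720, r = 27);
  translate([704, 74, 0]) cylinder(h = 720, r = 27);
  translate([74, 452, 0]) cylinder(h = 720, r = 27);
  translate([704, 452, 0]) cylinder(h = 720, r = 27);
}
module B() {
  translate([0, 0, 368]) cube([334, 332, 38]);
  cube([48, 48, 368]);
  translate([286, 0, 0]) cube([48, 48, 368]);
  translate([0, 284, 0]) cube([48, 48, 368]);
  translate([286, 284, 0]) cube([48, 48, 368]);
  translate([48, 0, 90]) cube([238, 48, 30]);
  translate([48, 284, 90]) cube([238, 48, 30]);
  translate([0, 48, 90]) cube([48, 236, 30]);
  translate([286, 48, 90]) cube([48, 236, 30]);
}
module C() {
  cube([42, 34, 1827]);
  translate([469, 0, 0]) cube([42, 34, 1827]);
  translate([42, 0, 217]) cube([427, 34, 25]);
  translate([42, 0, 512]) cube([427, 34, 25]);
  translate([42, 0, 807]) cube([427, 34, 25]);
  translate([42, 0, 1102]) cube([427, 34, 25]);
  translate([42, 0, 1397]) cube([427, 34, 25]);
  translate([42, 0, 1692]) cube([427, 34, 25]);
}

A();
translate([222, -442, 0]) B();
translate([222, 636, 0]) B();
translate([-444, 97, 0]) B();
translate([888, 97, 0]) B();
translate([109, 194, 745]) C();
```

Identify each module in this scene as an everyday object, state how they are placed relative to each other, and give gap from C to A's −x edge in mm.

The ladder's min-x is at 109; the table's min-x is 0; gap = 109 mm.

A is a table. B is a stool. C is a ladder. Four stools sit around the table at the −y, +y, −x, +x sides. The ladder is on top of the table. The gap from the ladder to the table's −x edge is 109 mm.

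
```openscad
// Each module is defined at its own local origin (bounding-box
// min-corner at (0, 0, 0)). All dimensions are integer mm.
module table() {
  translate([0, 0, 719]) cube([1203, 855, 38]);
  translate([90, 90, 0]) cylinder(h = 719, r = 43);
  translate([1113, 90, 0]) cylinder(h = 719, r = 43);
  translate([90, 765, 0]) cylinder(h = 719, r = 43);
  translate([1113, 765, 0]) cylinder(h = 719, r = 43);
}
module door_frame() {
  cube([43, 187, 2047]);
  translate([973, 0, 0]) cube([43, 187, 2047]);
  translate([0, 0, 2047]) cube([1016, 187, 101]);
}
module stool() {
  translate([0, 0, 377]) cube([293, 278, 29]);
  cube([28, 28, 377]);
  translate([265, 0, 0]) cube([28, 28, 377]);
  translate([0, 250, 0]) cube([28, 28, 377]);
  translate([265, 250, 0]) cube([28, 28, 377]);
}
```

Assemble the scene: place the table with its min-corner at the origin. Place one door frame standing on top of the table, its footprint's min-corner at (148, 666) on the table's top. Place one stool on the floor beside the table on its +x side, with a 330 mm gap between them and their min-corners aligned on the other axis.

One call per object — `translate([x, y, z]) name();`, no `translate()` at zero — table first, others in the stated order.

table();
translate([148, 666, 757]) door_frame();
translate([1533, 0, 0]) stool();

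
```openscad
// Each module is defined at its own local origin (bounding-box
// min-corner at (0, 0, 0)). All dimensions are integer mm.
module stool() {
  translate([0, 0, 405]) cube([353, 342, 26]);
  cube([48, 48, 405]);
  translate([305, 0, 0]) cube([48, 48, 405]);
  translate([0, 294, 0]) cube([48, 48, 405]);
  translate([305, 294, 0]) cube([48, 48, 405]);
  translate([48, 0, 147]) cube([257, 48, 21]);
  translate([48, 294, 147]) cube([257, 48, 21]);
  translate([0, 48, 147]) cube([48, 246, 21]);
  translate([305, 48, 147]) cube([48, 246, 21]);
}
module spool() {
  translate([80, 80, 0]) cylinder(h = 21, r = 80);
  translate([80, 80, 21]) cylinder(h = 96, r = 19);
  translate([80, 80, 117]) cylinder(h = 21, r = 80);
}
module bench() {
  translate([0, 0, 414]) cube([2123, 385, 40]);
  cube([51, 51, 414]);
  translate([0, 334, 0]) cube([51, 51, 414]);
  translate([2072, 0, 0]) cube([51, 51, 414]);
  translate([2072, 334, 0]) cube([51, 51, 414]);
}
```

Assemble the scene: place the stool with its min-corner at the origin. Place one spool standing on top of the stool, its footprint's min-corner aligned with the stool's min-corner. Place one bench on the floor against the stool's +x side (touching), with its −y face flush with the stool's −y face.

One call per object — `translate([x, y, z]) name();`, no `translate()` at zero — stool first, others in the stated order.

stool();
translate([0, 0, 431]) spool();
translate([353, 0, 0]) bench();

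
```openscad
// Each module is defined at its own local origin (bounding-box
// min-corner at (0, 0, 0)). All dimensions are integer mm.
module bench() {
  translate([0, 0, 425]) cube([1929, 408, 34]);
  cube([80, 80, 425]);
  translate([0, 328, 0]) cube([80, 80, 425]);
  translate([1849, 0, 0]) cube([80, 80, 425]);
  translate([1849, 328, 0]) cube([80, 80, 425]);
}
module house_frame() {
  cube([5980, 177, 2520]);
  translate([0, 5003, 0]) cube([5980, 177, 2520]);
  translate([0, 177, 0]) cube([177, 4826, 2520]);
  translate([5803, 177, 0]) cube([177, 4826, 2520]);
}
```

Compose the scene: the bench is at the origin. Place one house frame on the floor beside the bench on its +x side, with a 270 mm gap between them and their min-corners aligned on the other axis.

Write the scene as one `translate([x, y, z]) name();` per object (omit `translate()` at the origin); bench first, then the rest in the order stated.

bench();
translate([2199, 0, 0]) house_frame();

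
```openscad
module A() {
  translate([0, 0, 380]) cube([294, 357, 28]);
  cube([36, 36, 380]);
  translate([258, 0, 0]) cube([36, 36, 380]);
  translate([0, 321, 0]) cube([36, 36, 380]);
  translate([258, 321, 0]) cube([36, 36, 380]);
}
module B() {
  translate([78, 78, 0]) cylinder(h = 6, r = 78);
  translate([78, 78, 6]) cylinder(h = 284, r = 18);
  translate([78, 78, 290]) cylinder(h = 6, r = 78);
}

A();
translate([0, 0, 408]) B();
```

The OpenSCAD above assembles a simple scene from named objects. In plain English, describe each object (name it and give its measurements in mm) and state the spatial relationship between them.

A is a simple wooden stool: a rectangular seat 294 mm (x) by 357 mm (y), 28 mm thick, top face at z = 408 mm, on four square legs, each 36×36 mm in cross-section. The legs rest on z = 0, each flush with a corner of the seat.

B is a spool: two coaxial disc flanges of radius 78 mm and thickness 6 mm, joined by a core cylinder of radius 18 mm and height 284 mm. The lower flange rests on z = 0 and the three cylinders share a vertical axis.

The spool is on top of the stool.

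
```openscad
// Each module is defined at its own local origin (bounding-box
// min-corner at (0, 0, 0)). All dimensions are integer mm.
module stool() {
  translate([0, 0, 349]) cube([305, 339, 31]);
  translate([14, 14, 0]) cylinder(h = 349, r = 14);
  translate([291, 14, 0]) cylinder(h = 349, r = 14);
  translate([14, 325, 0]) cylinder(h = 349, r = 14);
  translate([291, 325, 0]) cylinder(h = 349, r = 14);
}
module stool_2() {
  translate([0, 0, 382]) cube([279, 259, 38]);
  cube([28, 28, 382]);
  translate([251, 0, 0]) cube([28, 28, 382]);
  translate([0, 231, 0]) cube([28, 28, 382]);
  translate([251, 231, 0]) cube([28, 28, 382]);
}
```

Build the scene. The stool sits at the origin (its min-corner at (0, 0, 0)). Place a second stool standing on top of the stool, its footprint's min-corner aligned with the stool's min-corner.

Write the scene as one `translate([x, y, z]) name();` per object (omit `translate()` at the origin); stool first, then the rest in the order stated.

stool();
translate([0, 0, 380]) stool_2();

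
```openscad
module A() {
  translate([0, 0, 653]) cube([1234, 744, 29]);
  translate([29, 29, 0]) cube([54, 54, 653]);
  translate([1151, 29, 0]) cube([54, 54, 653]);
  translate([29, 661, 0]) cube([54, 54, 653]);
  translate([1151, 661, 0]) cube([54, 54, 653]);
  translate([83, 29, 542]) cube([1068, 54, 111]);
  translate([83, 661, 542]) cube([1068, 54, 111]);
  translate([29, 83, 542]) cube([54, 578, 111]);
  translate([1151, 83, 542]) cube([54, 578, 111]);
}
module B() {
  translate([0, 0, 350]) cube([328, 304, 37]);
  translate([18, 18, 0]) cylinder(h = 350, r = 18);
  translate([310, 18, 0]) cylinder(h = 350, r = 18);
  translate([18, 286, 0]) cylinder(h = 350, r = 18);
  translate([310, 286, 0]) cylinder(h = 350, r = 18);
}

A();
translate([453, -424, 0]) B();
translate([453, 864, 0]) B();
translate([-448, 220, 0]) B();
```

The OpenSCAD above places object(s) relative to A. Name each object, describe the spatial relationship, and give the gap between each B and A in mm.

A is a table. B is a stool. Three stools sit around the table at the −y, +y, −x sides. The gap between each stool and the table is 120 mm.

Each stool's nearest face is 120 mm from the table's bounding box.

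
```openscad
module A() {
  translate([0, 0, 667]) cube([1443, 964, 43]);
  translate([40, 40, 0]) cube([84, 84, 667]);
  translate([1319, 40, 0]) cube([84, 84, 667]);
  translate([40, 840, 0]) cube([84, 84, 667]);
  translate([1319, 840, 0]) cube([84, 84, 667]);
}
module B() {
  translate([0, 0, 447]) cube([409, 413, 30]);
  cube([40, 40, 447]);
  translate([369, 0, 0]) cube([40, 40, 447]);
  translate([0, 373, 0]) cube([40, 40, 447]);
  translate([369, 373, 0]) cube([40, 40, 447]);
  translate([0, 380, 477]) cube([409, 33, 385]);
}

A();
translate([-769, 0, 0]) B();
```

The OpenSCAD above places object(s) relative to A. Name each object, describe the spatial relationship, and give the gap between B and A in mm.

A is a table. B is a chair. The chair is on the floor beside the table on its −x side. The gap between the chair and the table is 360 mm.

The chair's nearest face is 360 mm from the table's −x face.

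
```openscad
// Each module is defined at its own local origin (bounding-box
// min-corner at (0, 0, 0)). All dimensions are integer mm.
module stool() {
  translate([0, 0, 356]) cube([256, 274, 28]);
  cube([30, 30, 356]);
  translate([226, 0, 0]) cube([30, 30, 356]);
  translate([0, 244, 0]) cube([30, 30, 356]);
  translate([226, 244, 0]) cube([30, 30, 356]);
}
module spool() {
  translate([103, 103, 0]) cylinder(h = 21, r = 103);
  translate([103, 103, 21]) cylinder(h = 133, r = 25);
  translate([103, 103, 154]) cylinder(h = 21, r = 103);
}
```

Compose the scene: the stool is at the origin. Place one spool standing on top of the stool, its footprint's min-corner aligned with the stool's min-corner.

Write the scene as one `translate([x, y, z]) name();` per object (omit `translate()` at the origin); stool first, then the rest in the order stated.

stool();
translate([0, 0, 384]) spool();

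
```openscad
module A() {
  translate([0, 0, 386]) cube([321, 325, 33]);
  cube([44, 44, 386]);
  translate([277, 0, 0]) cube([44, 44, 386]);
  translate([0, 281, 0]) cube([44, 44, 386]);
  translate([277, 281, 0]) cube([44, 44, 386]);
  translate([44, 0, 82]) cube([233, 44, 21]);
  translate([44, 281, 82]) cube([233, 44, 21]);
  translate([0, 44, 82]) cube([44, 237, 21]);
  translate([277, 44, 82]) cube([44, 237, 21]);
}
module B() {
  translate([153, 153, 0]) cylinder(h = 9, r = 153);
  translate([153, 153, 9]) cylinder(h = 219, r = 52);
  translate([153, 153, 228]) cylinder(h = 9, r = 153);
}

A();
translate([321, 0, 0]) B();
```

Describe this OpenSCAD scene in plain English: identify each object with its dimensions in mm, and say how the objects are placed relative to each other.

A is a simple wooden stool: a rectangular seat 321 mm (x) by 325 mm (y), 33 mm thick, top face at z = 419 mm, on four square legs, each 44×44 mm in cross-section. The legs rest on z = 0, each flush with a corner of the seat. Four stretchers, 44 mm wide and 21 mm tall, connect adjacent legs with their undersides at z = 82 mm, each running between the inner faces of the legs it joins and aligned with the legs' outer faces on the other axis.

B is a spool: two coaxial disc flanges of radius 153 mm and thickness 9 mm, joined by a core cylinder of radius 52 mm and height 219 mm. The lower flange rests on z = 0 and the three cylinders share a vertical axis.

The spool is against the stool's +x side, with their −y faces flush.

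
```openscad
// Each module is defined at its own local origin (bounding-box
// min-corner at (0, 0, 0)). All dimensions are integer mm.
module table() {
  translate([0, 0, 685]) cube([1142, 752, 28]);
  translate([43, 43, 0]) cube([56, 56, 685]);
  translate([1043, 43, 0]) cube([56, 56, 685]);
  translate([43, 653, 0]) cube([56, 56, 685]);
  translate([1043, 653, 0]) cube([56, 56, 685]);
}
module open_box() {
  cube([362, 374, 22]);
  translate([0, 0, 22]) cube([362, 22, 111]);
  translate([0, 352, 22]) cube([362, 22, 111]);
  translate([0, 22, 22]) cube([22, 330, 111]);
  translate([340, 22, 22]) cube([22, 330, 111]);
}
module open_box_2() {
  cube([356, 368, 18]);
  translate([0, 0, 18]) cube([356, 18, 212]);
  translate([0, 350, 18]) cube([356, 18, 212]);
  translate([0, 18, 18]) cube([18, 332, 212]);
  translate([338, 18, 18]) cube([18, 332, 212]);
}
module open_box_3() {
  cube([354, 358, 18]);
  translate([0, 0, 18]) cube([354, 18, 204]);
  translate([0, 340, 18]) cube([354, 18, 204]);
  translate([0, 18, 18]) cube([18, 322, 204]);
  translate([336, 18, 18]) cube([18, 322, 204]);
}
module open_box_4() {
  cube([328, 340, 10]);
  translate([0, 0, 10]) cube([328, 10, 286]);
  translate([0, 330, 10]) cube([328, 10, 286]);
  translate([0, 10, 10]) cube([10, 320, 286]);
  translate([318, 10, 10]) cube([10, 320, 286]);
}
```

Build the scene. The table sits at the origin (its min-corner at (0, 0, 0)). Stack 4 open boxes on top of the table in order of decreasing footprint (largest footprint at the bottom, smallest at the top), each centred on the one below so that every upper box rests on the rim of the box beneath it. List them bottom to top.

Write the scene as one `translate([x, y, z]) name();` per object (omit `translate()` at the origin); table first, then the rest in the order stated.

table();
translate([390, 189, 713]) open_box();
translate([393, 192, 846]) open_box_2();
translate([394, 197, 1076]) open_box_3();
translate([407, 206, 1298]) open_box_4();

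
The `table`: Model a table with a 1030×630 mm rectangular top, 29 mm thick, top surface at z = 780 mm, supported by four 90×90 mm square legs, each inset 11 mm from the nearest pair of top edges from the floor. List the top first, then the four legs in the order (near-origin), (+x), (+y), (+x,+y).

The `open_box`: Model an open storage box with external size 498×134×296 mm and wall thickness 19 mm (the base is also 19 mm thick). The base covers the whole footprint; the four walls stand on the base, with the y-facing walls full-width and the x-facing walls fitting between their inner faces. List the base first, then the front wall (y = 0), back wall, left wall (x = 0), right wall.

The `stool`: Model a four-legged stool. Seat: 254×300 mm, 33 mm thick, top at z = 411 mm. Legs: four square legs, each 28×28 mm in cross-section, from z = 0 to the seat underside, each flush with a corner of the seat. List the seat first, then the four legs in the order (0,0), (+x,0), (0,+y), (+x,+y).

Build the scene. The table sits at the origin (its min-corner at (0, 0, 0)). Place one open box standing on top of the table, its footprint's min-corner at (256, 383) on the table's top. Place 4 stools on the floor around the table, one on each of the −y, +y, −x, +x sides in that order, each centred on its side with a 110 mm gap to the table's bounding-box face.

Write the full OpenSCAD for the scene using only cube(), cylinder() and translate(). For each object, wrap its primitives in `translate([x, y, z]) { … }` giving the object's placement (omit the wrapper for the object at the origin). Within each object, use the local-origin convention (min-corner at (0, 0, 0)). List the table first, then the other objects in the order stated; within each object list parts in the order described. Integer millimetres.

translate([0, 0, 751]) cube([1030, 630, 29]);
translate([11, 11, 0]) cube([90, 90, 751]);
translate([929, 11, 0]) cube([90, 90, 751]);
translate([11, 529, 0]) cube([90, 90, 751]);
translate([929, 529, 0]) cube([90, 90, 751]);
translate([256, 383, 780]) {
  cube([498, 134, 19]);
  translate([0, 0, 19]) cube([498, 19, 277]);
  translate([0, 115, 19]) cube([498, 19, 277]);
  translate([0, 19, 19]) cube([19, 96, 277]);
  translate([479, 19, 19]) cube([19, 96, 277]);
}
translate([388, -410, 0]) {
  translate([0, 0, 378]) cube([254, 300, 33]);
  cube([28, 28, 378]);
  translate([226, 0, 0]) cube([28, 28, 378]);
  translate([0, 272, 0]) cube([28, 28, 378]);
  translate([226, 272, 0]) cube([28, 28, 378]);
}
translate([388, 740, 0]) {
  translate([0, 0, 378]) cube([254, 300, 33]);
  cube([28, 28, 378]);
  translate([226, 0, 0]) cube([28, 28, 378]);
  translate([0, 272, 0]) cube([28, 28, 378]);
  translate([226, 272, 0]) cube([28, 28, 378]);
}
translate([-364, 165, 0]) {
  translate([0, 0, 378]) cube([254, 300, 33]);
  cube([28, 28, 378]);
  translate([226, 0, 0]) cube([28, 28, 378]);
  translate([0, 272, 0]) cube([28, 28, 378]);
  translate([226, 272, 0]) cube([28, 28, 378]);
}
translate([1140, 165, 0]) {
  translate([0, 0, 378]) cube([254, 300, 33]);
  cube([28, 28, 378]);
  translate([226, 0, 0]) cube([28, 28, 378]);
  translate([0, 272, 0]) cube([28, 28, 378]);
  translate([226, 272, 0]) cube([28, 28, 378]);
}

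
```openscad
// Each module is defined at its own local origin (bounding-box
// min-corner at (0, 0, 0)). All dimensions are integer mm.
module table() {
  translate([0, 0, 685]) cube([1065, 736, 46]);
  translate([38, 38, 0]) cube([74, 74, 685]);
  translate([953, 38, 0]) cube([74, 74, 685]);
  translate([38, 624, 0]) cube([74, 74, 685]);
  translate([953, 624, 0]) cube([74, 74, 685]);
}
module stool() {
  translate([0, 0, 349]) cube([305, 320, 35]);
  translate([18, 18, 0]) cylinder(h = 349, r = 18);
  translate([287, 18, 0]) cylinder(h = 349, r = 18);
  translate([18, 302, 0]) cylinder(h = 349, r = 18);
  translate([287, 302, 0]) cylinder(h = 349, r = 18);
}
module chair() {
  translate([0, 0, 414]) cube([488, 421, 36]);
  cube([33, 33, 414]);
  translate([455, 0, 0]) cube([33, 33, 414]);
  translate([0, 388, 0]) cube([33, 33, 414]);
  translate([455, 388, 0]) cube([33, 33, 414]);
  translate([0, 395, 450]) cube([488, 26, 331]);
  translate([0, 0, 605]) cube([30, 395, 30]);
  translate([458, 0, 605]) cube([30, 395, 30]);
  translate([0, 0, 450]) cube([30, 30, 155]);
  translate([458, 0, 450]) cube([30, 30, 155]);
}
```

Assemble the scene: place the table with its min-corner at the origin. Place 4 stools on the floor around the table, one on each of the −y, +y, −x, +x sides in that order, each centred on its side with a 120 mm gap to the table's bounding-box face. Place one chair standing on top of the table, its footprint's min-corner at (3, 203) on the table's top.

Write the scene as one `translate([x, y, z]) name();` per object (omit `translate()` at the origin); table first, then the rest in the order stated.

table();
translate([380, -440, 0]) stool();
translate([380, 856, 0]) stool();
translate([-425, 208, 0]) stool();
translate([1185, 208, 0]) stool();
translate([3, 203, 731]) chair();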